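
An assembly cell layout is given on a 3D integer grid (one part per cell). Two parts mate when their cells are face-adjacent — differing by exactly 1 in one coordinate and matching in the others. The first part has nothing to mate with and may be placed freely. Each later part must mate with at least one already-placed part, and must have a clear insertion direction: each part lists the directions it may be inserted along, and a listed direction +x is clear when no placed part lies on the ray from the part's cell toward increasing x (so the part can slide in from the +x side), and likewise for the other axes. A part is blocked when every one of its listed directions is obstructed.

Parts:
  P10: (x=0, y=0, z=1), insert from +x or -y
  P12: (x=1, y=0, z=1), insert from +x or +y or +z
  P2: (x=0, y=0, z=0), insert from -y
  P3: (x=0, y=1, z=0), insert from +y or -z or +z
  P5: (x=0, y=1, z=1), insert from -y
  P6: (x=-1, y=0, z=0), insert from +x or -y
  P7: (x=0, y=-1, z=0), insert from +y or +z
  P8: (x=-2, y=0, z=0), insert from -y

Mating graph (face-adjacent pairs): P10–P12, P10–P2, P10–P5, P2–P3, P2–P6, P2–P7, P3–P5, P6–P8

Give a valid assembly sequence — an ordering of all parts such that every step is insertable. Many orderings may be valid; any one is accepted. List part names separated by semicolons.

P5; P10; P12; P2; P7; P6; P8; P3

1. P5@(0, 1, 1) [-y clear] — {P5}
2. P10@(0, 0, 1) [+x clear] — {P10, P5}
3. P12@(1, 0, 1) [+x clear] — {P10, P12, P5}
4. P2@(0, 0, 0) [-y clear] — {P10, P12, P2, P5}
5. P7@(0, -1, 0) [+z clear] — {P10, P12, P2, P5, P7}
6. P6@(-1, 0, 0) [-y clear] — {P10, P12, P2, P5, P6, P7}
7. P8@(-2, 0, 0) [-y clear] — {P10, P12, P2, P5, P6, P7, P8}
8. P3@(0, 1, 0) [+y clear] — {P10, P12, P2, P3, P5, P6, P7, P8}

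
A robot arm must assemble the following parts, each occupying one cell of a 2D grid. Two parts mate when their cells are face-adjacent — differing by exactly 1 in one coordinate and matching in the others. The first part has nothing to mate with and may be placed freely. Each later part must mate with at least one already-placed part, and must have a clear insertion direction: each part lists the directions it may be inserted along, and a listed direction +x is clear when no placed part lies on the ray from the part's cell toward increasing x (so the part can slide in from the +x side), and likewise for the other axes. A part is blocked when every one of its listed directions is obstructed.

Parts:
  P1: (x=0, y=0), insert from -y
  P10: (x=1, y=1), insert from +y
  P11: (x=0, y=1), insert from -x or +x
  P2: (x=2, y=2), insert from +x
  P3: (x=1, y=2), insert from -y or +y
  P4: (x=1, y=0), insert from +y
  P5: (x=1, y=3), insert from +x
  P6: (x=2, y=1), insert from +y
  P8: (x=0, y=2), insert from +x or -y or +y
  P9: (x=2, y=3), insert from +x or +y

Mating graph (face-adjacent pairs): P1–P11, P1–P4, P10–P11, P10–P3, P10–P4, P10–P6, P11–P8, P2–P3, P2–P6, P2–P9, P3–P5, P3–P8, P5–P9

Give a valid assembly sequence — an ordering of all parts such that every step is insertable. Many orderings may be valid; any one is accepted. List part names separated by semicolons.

P4; P10; P6; P2; P11; P8; P3; P5; P9; P1

1. P4@(1, 0) [+y clear] — {P4}
2. P10@(1, 1) [+y clear] — {P10, P4}
3. P6@(2, 1) [+y clear] — {P10, P4, P6}
4. P2@(2, 2) [+x clear] — {P10, P2, P4, P6}
5. P11@(0, 1) [-x clear] — {P10, P11, P2, P4, P6}
6. P8@(0, 2) [+y clear] — {P10, P11, P2, P4, P6, P8}
7. P3@(1, 2) [+y clear] — {P10, P11, P2, P3, P4, P6, P8}
8. P5@(1, 3) [+x clear] — {P10, P11, P2, P3, P4, P5, P6, P8}
9. P9@(2, 3) [+x clear] — {P10, P11, P2, P3, P4, P5, P6, P8, P9}
10. P1@(0, 0) [-y clear] — {P1, P10, P11, P2, P3, P4, P5, P6, P8, P9}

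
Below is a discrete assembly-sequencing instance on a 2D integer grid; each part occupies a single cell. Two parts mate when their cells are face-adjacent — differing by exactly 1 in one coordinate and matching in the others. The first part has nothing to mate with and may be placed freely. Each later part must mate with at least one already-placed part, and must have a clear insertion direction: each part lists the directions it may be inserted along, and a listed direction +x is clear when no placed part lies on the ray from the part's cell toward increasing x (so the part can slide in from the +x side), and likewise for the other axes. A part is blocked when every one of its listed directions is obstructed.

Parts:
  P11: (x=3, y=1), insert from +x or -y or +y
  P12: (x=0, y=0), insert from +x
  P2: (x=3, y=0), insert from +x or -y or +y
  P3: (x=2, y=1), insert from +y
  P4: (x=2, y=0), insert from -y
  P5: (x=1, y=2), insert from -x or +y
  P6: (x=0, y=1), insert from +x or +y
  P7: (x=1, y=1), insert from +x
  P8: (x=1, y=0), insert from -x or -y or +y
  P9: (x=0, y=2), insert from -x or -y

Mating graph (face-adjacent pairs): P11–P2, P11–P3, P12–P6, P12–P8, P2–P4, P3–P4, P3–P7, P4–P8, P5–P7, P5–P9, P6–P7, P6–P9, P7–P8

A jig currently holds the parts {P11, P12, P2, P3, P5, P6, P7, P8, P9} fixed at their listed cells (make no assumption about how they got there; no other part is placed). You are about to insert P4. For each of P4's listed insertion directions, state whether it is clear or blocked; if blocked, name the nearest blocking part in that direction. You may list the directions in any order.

-y: ray from P4(2, 0) has no placed part ⇒ clear

-y: clear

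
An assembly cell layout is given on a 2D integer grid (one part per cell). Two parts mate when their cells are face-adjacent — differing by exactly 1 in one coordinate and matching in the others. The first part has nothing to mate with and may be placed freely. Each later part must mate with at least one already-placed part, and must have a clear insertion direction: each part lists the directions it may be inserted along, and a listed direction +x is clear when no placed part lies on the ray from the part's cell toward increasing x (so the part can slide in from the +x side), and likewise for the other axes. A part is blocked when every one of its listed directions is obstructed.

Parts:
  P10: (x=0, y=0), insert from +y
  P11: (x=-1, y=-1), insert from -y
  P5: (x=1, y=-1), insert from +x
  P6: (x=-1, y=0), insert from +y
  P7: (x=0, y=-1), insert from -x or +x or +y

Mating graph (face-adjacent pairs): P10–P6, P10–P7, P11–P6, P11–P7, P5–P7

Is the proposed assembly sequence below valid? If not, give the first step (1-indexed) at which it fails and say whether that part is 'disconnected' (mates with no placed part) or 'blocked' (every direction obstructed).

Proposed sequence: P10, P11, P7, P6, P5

Invalid at step 2 (disconnected)

1. P10@(0, 0) [+y clear] — {P10}
2. P11@(-1, -1) — no placed neighbour ⇒ disconnected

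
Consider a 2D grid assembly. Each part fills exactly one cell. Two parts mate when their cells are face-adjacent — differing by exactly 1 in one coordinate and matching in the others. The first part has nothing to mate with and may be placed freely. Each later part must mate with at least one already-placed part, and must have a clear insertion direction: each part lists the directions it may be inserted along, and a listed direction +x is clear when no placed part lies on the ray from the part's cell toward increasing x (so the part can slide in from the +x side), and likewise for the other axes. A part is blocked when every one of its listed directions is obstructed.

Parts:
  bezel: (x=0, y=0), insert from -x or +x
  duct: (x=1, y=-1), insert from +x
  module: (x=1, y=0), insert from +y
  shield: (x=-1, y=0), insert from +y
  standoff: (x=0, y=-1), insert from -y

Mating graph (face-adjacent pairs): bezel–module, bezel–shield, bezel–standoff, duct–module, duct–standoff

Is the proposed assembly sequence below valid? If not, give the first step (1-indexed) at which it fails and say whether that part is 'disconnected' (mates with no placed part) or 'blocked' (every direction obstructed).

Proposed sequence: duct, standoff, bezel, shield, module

1. duct@(1, -1) [+x clear] — {duct}
2. standoff@(0, -1) [-y clear] — {duct, standoff}
3. bezel@(0, 0) [-x clear] — {bezel, duct, standoff}
4. shield@(-1, 0) [+y clear] — {bezel, duct, shield, standoff}
5. module@(1, 0) [+y clear] — {bezel, duct, module, shield, standoff}

Valid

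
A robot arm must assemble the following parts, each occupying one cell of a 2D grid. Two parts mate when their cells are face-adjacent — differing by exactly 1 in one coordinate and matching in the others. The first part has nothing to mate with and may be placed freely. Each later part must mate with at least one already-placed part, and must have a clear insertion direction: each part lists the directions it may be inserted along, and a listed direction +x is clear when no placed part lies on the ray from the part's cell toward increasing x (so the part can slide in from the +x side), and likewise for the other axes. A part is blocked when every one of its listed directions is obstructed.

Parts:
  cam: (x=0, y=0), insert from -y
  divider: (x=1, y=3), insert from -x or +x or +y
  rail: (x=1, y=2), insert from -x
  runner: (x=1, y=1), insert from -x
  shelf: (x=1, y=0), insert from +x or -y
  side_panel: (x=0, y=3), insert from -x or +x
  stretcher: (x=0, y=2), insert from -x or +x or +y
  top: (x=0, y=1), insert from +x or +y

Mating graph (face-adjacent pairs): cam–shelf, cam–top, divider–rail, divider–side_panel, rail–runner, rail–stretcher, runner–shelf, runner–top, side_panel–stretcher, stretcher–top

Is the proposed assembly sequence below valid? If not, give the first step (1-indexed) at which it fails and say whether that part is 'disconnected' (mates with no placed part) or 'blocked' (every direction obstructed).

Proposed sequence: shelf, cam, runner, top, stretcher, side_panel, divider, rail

1. shelf@(1, 0) [+x clear] — {shelf}
2. cam@(0, 0) [-y clear] — {cam, shelf}
3. runner@(1, 1) [-x clear] — {cam, runner, shelf}
4. top@(0, 1) [+y clear] — {cam, runner, shelf, top}
5. stretcher@(0, 2) [-x clear] — {cam, runner, shelf, stretcher, top}
6. side_panel@(0, 3) [-x clear] — {cam, runner, shelf, side_panel, stretcher, top}
7. divider@(1, 3) [+x clear] — {cam, divider, runner, shelf, side_panel, stretcher, top}
8. rail@(1, 2) — -x all obstructed ⇒ blocked

Invalid at step 8 (blocked)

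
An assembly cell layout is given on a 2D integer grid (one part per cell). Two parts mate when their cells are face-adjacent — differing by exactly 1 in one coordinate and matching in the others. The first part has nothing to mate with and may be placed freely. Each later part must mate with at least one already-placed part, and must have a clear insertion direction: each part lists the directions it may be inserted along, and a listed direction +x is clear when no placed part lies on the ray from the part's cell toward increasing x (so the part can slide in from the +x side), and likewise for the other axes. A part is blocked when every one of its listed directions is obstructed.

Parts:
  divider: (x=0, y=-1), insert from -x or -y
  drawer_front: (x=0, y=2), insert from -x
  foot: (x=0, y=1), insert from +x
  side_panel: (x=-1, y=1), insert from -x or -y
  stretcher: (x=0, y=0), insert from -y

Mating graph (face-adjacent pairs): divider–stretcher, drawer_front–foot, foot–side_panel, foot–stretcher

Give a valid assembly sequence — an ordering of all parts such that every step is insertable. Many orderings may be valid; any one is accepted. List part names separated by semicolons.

1. stretcher@(0, 0) [-y clear] — {stretcher}
2. divider@(0, -1) [-x clear] — {divider, stretcher}
3. foot@(0, 1) [+x clear] — {divider, foot, stretcher}
4. drawer_front@(0, 2) [-x clear] — {divider, drawer_front, foot, stretcher}
5. side_panel@(-1, 1) [-x clear] — {divider, drawer_front, foot, side_panel, stretcher}

stretcher; divider; foot; drawer_front; side_panel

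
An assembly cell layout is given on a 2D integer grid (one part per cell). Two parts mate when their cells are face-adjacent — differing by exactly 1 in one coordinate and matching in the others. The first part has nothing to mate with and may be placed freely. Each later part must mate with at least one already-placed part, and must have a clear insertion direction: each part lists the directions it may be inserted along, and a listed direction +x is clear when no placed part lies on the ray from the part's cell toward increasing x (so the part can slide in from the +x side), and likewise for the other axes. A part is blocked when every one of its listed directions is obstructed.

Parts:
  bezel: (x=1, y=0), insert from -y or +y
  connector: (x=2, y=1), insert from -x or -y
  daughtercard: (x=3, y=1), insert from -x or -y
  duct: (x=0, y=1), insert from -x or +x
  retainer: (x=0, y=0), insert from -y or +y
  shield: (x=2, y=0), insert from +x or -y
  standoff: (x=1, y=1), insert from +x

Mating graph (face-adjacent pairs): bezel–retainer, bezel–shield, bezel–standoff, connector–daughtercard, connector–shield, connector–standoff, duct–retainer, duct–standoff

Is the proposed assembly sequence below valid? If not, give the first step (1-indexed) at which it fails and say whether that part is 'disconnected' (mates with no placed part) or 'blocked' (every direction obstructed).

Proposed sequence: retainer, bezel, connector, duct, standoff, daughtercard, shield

1. retainer@(0, 0) [-y clear] — {retainer}
2. bezel@(1, 0) [-y clear] — {bezel, retainer}
3. connector@(2, 1) — no placed neighbour ⇒ disconnected

Invalid at step 3 (disconnected)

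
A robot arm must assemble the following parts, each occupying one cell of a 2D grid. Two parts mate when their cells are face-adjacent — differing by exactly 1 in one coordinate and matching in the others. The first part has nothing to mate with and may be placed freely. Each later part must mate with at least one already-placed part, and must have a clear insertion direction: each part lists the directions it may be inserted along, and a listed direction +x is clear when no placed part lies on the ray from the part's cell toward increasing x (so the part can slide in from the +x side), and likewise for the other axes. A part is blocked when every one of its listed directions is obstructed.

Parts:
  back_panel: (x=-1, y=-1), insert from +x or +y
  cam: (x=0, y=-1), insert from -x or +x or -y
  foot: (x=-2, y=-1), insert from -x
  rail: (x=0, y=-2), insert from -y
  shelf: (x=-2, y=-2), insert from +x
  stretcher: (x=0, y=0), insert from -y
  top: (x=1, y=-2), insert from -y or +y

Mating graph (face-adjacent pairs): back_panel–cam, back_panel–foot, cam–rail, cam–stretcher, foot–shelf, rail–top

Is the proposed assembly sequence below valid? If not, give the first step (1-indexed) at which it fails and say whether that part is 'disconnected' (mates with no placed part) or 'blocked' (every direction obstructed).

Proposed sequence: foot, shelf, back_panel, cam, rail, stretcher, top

1. foot@(-2, -1) [-x clear] — {foot}
2. shelf@(-2, -2) [+x clear] — {foot, shelf}
3. back_panel@(-1, -1) [+x clear] — {back_panel, foot, shelf}
4. cam@(0, -1) [+x clear] — {back_panel, cam, foot, shelf}
5. rail@(0, -2) [-y clear] — {back_panel, cam, foot, rail, shelf}
6. stretcher@(0, 0) — -y all obstructed ⇒ blocked

Invalid at step 6 (blocked)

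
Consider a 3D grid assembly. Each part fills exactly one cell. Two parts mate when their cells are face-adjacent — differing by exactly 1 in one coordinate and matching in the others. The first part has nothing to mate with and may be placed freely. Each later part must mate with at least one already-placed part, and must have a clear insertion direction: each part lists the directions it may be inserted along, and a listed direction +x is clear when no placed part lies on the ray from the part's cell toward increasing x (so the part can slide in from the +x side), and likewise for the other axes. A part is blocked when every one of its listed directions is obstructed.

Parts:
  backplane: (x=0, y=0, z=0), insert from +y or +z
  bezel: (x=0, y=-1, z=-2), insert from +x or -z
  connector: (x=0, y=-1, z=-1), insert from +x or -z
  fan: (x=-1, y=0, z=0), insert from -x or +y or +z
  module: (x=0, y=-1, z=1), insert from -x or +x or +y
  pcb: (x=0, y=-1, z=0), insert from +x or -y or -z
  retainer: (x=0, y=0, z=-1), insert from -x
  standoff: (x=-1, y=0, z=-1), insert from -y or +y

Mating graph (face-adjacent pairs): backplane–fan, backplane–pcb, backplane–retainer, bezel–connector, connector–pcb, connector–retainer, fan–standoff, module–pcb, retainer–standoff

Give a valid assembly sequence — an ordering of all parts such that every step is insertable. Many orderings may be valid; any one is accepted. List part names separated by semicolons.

retainer; backplane; pcb; fan; module; standoff; connector; bezel

1. retainer@(0, 0, -1) [-x clear] — {retainer}
2. backplane@(0, 0, 0) [+y clear] — {backplane, retainer}
3. pcb@(0, -1, 0) [+x clear] — {backplane, pcb, retainer}
4. fan@(-1, 0, 0) [-x clear] — {backplane, fan, pcb, retainer}
5. module@(0, -1, 1) [-x clear] — {backplane, fan, module, pcb, retainer}
6. standoff@(-1, 0, -1) [-y clear] — {backplane, fan, module, pcb, retainer, standoff}
7. connector@(0, -1, -1) [+x clear] — {backplane, connector, fan, module, pcb, retainer, standoff}
8. bezel@(0, -1, -2) [+x clear] — {backplane, bezel, connector, fan, module, pcb, retainer, standoff}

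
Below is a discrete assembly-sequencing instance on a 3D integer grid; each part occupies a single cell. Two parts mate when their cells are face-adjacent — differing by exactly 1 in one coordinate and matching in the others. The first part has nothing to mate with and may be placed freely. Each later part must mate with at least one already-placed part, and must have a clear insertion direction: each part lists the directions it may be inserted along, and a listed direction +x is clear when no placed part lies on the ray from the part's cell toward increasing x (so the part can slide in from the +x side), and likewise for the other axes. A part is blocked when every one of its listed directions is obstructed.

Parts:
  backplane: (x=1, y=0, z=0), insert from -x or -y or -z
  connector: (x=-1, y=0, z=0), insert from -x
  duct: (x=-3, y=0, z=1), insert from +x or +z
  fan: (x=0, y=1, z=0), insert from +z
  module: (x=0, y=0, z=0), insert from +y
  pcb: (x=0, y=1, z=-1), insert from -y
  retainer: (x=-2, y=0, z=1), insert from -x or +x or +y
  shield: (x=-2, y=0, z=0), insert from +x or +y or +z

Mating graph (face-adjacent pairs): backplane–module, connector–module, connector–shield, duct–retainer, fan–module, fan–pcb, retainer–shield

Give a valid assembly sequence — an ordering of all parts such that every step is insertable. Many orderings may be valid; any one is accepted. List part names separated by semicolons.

connector; shield; retainer; duct; module; fan; backplane; pcb

1. connector@(-1, 0, 0) [-x clear] — {connector}
2. shield@(-2, 0, 0) [+y clear] — {connector, shield}
3. retainer@(-2, 0, 1) [-x clear] — {connector, retainer, shield}
4. duct@(-3, 0, 1) [+z clear] — {connector, duct, retainer, shield}
5. module@(0, 0, 0) [+y clear] — {connector, duct, module, retainer, shield}
6. fan@(0, 1, 0) [+z clear] — {connector, duct, fan, module, retainer, shield}
7. backplane@(1, 0, 0) [-y clear] — {backplane, connector, duct, fan, module, retainer, shield}
8. pcb@(0, 1, -1) [-y clear] — {backplane, connector, duct, fan, module, pcb, retainer, shield}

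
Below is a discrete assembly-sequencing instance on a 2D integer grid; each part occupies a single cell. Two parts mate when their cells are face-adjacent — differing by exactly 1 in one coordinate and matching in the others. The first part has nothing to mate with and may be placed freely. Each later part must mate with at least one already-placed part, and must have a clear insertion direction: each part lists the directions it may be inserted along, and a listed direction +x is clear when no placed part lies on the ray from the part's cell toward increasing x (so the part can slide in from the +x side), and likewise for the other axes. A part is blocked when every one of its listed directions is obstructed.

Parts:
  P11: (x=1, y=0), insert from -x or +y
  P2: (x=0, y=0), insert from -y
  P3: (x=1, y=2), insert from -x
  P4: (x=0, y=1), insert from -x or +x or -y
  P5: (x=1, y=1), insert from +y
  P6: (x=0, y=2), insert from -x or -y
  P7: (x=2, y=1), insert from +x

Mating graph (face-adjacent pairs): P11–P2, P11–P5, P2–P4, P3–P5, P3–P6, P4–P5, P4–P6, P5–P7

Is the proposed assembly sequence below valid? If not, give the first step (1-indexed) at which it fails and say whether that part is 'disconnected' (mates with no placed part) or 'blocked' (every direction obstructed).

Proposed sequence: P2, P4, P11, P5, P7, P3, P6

Valid

1. P2@(0, 0) [-y clear] — {P2}
2. P4@(0, 1) [-x clear] — {P2, P4}
3. P11@(1, 0) [+y clear] — {P11, P2, P4}
4. P5@(1, 1) [+y clear] — {P11, P2, P4, P5}
5. P7@(2, 1) [+x clear] — {P11, P2, P4, P5, P7}
6. P3@(1, 2) [-x clear] — {P11, P2, P3, P4, P5, P7}
7. P6@(0, 2) [-x clear] — {P11, P2, P3, P4, P5, P6, P7}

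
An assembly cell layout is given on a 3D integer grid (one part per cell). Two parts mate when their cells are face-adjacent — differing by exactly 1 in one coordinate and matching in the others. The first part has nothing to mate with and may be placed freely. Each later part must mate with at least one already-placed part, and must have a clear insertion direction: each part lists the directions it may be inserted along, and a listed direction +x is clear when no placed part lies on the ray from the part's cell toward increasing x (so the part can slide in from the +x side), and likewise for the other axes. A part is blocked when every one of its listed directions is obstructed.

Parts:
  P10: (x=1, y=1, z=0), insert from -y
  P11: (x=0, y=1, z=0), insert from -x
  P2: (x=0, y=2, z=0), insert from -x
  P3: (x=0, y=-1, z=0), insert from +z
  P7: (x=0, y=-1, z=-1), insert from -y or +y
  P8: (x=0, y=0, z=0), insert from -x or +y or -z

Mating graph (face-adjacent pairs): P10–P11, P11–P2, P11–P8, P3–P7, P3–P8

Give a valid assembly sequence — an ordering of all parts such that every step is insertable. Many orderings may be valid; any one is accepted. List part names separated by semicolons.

P10; P11; P8; P3; P2; P7

1. P10@(1, 1, 0) [-y clear] — {P10}
2. P11@(0, 1, 0) [-x clear] — {P10, P11}
3. P8@(0, 0, 0) [-x clear] — {P10, P11, P8}
4. P3@(0, -1, 0) [+z clear] — {P10, P11, P3, P8}
5. P2@(0, 2, 0) [-x clear] — {P10, P11, P2, P3, P8}
6. P7@(0, -1, -1) [-y clear] — {P10, P11, P2, P3, P7, P8}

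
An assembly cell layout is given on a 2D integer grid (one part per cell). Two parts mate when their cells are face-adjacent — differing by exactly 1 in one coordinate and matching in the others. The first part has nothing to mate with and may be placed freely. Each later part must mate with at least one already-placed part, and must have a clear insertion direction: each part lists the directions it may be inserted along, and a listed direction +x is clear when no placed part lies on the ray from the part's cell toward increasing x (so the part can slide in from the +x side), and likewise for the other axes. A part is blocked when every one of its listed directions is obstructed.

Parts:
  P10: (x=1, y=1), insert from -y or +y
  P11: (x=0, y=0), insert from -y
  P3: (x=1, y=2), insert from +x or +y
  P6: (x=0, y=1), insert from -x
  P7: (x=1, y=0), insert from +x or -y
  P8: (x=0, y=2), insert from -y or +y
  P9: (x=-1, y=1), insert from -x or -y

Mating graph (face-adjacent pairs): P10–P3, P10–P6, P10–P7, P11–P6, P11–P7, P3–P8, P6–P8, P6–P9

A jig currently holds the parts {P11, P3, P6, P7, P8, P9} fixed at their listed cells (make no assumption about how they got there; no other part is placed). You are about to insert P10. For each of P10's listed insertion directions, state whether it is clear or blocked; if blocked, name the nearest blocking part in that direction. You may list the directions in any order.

+y: blocked by P3; -y: blocked by P7

-y: nearest on ray is P7@(1, 0) ⇒ blocked
+y: nearest on ray is P3@(1, 2) ⇒ blocked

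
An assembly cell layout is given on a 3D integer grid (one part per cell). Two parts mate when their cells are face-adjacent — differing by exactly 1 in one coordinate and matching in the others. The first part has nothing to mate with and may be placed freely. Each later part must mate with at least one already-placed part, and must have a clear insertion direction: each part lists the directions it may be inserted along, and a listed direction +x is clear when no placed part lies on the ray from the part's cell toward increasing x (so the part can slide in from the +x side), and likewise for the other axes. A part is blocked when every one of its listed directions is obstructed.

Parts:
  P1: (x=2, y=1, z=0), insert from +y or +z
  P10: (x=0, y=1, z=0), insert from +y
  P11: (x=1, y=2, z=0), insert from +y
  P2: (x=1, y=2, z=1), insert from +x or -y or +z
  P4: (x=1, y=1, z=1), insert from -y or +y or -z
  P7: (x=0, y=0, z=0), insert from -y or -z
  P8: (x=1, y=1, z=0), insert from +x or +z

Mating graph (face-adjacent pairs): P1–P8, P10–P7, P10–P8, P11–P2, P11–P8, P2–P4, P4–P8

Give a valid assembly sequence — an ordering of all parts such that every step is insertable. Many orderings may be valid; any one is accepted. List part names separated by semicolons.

P10; P7; P8; P1; P4; P2; P11

1. P10@(0, 1, 0) [+y clear] — {P10}
2. P7@(0, 0, 0) [-y clear] — {P10, P7}
3. P8@(1, 1, 0) [+x clear] — {P10, P7, P8}
4. P1@(2, 1, 0) [+y clear] — {P1, P10, P7, P8}
5. P4@(1, 1, 1) [-y clear] — {P1, P10, P4, P7, P8}
6. P2@(1, 2, 1) [+x clear] — {P1, P10, P2, P4, P7, P8}
7. P11@(1, 2, 0) [+y clear] — {P1, P10, P11, P2, P4, P7, P8}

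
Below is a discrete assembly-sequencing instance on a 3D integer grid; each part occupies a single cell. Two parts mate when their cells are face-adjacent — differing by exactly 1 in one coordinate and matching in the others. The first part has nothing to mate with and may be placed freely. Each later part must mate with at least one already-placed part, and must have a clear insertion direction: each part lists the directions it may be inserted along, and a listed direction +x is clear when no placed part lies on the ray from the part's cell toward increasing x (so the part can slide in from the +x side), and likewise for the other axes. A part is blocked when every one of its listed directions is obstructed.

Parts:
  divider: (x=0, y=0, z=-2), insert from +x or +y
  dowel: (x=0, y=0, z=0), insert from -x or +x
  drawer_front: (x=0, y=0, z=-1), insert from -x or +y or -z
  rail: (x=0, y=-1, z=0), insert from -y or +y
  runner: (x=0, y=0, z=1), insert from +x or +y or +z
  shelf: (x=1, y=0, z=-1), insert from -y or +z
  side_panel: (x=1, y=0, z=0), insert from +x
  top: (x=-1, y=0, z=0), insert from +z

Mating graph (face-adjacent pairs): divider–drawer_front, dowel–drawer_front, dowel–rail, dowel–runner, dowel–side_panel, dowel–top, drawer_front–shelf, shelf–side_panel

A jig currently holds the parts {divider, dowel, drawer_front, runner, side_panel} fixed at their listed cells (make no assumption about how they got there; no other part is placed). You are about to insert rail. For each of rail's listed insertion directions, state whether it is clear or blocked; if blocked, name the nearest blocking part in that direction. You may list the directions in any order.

+y: blocked by dowel; -y: clear

-y: ray from rail(0, -1, 0) has no placed part ⇒ clear
+y: nearest on ray is dowel@(0, 0, 0) ⇒ blocked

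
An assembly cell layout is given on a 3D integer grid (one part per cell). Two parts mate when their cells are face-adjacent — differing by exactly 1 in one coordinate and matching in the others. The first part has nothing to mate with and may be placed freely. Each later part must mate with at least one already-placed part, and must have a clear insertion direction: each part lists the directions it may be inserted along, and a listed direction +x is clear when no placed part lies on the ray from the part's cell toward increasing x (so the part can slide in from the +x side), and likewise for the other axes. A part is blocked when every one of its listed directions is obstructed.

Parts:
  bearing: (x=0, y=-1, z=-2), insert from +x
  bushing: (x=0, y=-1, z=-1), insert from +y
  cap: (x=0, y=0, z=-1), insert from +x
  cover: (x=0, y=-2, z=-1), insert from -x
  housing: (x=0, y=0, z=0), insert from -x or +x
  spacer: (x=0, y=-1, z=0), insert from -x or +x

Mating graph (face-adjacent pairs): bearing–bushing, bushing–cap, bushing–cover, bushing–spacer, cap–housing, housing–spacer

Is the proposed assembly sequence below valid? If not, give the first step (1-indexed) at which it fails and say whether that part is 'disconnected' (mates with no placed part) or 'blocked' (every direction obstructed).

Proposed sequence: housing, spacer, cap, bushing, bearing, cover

Invalid at step 4 (blocked)

1. housing@(0, 0, 0) [-x clear] — {housing}
2. spacer@(0, -1, 0) [-x clear] — {housing, spacer}
3. cap@(0, 0, -1) [+x clear] — {cap, housing, spacer}
4. bushing@(0, -1, -1) — +y all obstructed ⇒ blocked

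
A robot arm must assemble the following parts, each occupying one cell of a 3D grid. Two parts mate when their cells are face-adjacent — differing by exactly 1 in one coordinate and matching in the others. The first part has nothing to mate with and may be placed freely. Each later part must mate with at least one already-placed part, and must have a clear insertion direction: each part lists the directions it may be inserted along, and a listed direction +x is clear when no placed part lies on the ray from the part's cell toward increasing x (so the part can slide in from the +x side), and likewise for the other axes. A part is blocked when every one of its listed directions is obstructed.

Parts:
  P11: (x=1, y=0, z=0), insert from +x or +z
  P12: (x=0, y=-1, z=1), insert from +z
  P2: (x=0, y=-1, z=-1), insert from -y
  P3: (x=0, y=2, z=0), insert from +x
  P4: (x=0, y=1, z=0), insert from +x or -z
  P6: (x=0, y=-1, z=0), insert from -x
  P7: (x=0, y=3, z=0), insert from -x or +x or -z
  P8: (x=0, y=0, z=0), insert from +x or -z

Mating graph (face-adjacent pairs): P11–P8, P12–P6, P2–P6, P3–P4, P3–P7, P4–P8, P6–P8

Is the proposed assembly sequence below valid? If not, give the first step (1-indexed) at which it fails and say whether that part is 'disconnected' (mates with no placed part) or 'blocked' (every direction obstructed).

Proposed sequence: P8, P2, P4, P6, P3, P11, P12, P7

1. P8@(0, 0, 0) [+x clear] — {P8}
2. P2@(0, -1, -1) — no placed neighbour ⇒ disconnected

Invalid at step 2 (disconnected)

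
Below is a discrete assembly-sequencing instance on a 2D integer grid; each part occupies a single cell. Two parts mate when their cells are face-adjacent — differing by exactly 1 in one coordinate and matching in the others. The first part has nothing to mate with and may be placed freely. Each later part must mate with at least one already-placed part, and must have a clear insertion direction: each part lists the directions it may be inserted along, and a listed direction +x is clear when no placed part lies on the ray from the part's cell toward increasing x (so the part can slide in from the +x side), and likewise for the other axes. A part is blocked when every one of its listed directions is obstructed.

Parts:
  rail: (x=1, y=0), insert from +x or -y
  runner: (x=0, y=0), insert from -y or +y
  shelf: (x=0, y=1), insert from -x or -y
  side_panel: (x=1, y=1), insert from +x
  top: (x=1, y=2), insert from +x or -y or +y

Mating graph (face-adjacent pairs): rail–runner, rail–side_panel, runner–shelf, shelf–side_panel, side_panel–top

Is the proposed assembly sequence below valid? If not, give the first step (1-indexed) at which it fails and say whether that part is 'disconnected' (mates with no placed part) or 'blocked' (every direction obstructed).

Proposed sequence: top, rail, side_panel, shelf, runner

1. top@(1, 2) [+x clear] — {top}
2. rail@(1, 0) — no placed neighbour ⇒ disconnected

Invalid at step 2 (disconnected)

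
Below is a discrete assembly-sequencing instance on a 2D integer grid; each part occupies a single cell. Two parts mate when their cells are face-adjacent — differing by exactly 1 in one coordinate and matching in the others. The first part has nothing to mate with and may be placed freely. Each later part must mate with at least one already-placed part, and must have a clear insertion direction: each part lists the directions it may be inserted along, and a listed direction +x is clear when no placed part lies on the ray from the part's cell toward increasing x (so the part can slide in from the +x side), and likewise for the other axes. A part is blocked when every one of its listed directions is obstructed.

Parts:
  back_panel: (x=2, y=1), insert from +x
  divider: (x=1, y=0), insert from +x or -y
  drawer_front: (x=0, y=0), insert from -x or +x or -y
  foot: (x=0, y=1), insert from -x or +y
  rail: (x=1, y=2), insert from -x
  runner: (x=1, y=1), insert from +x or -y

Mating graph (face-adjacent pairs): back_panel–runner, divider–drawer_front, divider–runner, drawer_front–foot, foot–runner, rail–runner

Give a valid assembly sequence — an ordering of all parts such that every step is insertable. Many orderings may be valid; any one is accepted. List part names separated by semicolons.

1. drawer_front@(0, 0) [-x clear] — {drawer_front}
2. foot@(0, 1) [-x clear] — {drawer_front, foot}
3. divider@(1, 0) [+x clear] — {divider, drawer_front, foot}
4. runner@(1, 1) [+x clear] — {divider, drawer_front, foot, runner}
5. rail@(1, 2) [-x clear] — {divider, drawer_front, foot, rail, runner}
6. back_panel@(2, 1) [+x clear] — {back_panel, divider, drawer_front, foot, rail, runner}

drawer_front; foot; divider; runner; rail; back_panel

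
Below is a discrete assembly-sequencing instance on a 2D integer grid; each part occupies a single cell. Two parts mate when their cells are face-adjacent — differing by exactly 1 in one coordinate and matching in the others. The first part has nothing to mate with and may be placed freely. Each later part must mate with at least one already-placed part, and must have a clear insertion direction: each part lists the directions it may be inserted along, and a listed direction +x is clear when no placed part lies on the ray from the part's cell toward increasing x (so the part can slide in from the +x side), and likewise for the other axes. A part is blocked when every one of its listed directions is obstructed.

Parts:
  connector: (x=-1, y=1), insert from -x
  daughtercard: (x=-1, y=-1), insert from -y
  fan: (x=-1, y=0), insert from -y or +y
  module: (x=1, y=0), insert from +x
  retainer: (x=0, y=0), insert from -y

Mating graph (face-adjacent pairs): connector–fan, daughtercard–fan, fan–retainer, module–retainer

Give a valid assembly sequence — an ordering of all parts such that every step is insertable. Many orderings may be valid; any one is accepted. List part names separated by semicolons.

module; retainer; fan; connector; daughtercard

1. module@(1, 0) [+x clear] — {module}
2. retainer@(0, 0) [-y clear] — {module, retainer}
3. fan@(-1, 0) [-y clear] — {fan, module, retainer}
4. connector@(-1, 1) [-x clear] — {connector, fan, module, retainer}
5. daughtercard@(-1, -1) [-y clear] — {connector, daughtercard, fan, module, retainer}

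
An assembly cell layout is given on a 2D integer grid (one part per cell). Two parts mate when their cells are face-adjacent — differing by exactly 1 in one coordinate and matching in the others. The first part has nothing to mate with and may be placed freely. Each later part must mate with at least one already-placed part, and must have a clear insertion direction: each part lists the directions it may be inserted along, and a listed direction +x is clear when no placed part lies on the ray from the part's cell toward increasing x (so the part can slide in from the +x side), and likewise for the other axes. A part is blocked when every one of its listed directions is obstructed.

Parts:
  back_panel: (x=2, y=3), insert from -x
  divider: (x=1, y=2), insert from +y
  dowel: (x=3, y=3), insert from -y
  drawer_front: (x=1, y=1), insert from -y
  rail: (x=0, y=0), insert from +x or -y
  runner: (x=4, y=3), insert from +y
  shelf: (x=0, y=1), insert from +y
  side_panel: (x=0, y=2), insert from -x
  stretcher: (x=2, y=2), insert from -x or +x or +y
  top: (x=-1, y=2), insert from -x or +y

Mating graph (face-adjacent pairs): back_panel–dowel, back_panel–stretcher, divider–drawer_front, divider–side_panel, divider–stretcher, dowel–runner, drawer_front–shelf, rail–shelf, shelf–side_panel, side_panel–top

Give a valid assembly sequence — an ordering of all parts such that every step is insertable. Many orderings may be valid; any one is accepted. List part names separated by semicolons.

stretcher; back_panel; dowel; runner; divider; drawer_front; shelf; side_panel; top; rail

1. stretcher@(2, 2) [-x clear] — {stretcher}
2. back_panel@(2, 3) [-x clear] — {back_panel, stretcher}
3. dowel@(3, 3) [-y clear] — {back_panel, dowel, stretcher}
4. runner@(4, 3) [+y clear] — {back_panel, dowel, runner, stretcher}
5. divider@(1, 2) [+y clear] — {back_panel, divider, dowel, runner, stretcher}
6. drawer_front@(1, 1) [-y clear] — {back_panel, divider, dowel, drawer_front, runner, stretcher}
7. shelf@(0, 1) [+y clear] — {back_panel, divider, dowel, drawer_front, runner, shelf, stretcher}
8. side_panel@(0, 2) [-x clear] — {back_panel, divider, dowel, drawer_front, runner, shelf, side_panel, stretcher}
9. top@(-1, 2) [-x clear] — {back_panel, divider, dowel, drawer_front, runner, shelf, side_panel, stretcher, top}
10. rail@(0, 0) [+x clear] — {back_panel, divider, dowel, drawer_front, rail, runner, shelf, side_panel, stretcher, top}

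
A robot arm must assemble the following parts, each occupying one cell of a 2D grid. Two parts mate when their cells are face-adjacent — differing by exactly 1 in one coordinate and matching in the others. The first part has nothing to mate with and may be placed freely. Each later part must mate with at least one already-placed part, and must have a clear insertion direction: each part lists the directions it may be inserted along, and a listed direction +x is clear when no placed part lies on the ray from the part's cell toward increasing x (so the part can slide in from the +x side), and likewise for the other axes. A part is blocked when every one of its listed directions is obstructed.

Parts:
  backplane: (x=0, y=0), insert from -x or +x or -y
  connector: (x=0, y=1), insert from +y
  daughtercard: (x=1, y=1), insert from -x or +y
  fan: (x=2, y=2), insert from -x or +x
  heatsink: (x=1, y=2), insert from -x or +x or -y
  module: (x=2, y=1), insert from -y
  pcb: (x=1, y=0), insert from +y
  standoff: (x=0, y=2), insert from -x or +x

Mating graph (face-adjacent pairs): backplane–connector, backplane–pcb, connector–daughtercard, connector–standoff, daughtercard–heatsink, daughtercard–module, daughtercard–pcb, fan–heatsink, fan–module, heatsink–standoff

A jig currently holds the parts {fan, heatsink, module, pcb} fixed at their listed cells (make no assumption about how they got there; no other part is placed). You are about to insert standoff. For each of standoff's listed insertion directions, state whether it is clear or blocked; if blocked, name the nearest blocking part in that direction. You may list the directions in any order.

+x: blocked by heatsink; -x: clear

-x: ray from standoff(0, 2) has no placed part ⇒ clear
+x: nearest on ray is heatsink@(1, 2) ⇒ blocked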